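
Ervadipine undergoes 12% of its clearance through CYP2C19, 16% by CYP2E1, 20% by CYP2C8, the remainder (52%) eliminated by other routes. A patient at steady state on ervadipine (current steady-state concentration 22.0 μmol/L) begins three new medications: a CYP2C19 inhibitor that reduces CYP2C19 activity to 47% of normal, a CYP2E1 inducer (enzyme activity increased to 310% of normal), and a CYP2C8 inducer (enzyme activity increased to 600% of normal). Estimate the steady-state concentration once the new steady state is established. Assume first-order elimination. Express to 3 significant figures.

CYP2C19: 0.12 × 0.47 = 0.0564
CYP2E1: 0.16 × 3.1 = 0.496
CYP2C8: 0.2 × 6 = 1.2
Other: 0.52 (unchanged)
Relative clearance = 0.0564 + 0.496 + 1.2 + 0.52 = 2.2724.
Dividing the baseline by the relative clearance: 22.0 / 2.2724 = 9.68 μmol/L.

9.68 μmol/L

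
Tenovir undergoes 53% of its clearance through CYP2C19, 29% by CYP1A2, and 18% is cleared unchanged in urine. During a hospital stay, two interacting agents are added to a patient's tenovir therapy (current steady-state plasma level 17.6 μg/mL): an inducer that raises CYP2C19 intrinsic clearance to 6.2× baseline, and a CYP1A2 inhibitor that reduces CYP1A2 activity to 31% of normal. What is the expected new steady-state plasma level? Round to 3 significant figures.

4.95 μg/mL

The CYP2C19 pathway (53% of clearance) rises to 6.2× activity: 0.53 × 6.2 = 3.286.
The CYP1A2 pathway (29% of clearance) is reduced to 0.31× activity: 0.29 × 0.31 = 0.0899.
Non-CYP routes (18%) are unchanged.
Relative clearance = 3.286 + 0.0899 + 0.18 = 3.5559.
Steady-state plasma level ∝ 1/CL: new value = 17.6 / 3.5559 = 4.95 μg/mL.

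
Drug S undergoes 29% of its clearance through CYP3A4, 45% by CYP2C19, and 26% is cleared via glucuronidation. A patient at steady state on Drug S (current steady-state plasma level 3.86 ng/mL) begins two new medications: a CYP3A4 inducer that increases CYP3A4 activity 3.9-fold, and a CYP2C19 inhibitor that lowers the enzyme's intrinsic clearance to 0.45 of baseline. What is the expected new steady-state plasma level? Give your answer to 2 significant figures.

CYP3A4: 0.29 × 3.9 = 1.131
CYP2C19: 0.45 × 0.45 = 0.2025
Other: 0.26 (unchanged)
Relative clearance = 1.131 + 0.2025 + 0.26 = 1.5935.
Dividing the baseline by the relative clearance: 3.86 / 1.5935 = 2.4 ng/mL.

2.4 ng/mL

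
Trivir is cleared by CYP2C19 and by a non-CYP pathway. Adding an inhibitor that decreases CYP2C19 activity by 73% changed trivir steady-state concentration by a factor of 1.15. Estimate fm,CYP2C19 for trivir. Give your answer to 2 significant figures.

CL'/CL = 1 / 1.15 = 0.8696
0.27·fm + (1 − fm) = 0.8696
fm = (0.8696 − 1) / (0.27 − 1) = 0.18

0.18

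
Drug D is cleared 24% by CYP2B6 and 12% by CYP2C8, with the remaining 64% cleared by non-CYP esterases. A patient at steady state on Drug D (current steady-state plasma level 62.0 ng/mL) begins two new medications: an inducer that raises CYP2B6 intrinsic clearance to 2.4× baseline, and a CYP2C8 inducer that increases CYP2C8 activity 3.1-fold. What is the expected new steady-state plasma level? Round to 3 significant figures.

39.0 ng/mL

CYP2B6: 0.24 × 2.4 = 0.576
CYP2C8: 0.12 × 3.1 = 0.372
Other: 0.64 (unchanged)
Relative clearance = 0.576 + 0.372 + 0.64 = 1.588.
Dividing the baseline by the relative clearance: 62.0 / 1.588 = 39.0 ng/mL.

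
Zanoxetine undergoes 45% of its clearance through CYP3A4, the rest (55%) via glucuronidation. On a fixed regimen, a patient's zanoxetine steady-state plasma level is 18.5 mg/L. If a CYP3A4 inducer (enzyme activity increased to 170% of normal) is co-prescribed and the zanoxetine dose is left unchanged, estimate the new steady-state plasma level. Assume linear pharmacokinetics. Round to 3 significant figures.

14.1 mg/L

CYP3A4: 0.45 × 1.7 = 0.765
Other: 0.55 (unchanged)
CL_new/CL_old = 0.765 + 0.55 = 1.315.
Steady-state plasma level ∝ 1/CL, so new value = 18.5 / 1.315 = 14.1 mg/L.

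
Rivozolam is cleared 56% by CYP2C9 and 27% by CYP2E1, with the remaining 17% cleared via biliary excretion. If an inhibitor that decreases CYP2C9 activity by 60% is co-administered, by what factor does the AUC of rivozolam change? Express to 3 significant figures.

The CYP2C9 pathway (56% of clearance) falls to 0.4× activity: 0.56 × 0.4 = 0.224.
CYP2E1 (27%) and the residual 17% are unaffected.
New clearance relative to baseline: 0.224 + 0.27 + 0.17 = 0.664.
AUC is inversely proportional to clearance, so the fold-change is 1 / 0.664 = 1.51.

1.51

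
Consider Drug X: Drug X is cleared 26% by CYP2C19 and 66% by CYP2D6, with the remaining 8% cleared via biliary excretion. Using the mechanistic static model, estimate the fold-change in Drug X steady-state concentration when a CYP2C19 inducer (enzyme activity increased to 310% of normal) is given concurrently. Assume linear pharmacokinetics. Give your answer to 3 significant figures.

0.647

CYP2C19: 0.26 × 3.1 = 0.806
CYP2D6: 0.66 (unchanged)
Other: 0.08 (unchanged)
New clearance relative to baseline: 0.806 + 0.66 + 0.08 = 1.546.
Since steady-state concentration ∝ 1/CL, the ratio is 1 / 1.546 = 0.647.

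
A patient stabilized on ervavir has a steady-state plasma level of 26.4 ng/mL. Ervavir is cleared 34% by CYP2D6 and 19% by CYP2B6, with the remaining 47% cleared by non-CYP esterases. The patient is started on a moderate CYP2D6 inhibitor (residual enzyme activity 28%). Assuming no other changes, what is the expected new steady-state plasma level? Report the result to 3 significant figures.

35.0 ng/mL

The CYP2D6 pathway (34% of clearance) falls to 0.28× activity: 0.34 × 0.28 = 0.0952.
CYP2B6 (19%) and the residual 47% are unaffected.
Relative clearance = 0.0952 + 0.19 + 0.47 = 0.7552.
With dosing unchanged, steady-state plasma level scales as 1/CL: 26.4 / 0.7552 = 35.0 ng/mL.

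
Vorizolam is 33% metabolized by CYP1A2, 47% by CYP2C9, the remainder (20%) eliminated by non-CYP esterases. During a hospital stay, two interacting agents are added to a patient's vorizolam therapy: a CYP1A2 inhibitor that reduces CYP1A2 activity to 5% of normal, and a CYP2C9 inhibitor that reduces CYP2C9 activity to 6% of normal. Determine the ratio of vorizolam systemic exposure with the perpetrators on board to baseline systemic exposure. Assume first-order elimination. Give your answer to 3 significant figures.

4.09

The CYP1A2 pathway (33% of clearance) is reduced to 0.05× activity: 0.33 × 0.05 = 0.0165.
The CYP2C9 pathway (47% of clearance) falls to 0.06× activity: 0.47 × 0.06 = 0.0282.
The remaining 20% of clearance is unaffected.
CL_new/CL_old = 0.0165 + 0.0282 + 0.2 = 0.2447.
Systemic exposure ∝ 1/CL: fold-change = 1 / 0.2447 = 4.09.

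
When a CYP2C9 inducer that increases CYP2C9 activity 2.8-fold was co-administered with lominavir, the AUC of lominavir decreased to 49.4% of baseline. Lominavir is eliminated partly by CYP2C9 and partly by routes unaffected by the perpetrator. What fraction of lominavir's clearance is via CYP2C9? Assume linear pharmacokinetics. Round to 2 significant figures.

Let fm be the CYP2C9 fraction. New clearance relative to baseline = fm × 2.8 + (1 − fm).
AUC ratio = 1 / (new CL fraction), so new CL fraction = 1 / 0.494 = 2.024.
fm × 2.8 + 1 − fm = 2.024  ⇒  fm × (2.8 − 1) = 1.024  ⇒  fm = 0.57.

0.57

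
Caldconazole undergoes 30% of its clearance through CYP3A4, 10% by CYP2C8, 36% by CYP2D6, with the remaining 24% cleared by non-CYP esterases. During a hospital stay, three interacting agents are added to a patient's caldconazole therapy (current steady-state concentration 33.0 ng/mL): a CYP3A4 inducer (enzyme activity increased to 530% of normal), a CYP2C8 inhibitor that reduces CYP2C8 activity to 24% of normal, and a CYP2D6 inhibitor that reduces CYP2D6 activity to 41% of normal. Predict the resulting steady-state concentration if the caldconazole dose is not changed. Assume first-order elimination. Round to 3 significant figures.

The CYP3A4 pathway (30% of clearance) rises to 5.3× activity: 0.3 × 5.3 = 1.59.
The CYP2C8 pathway (10% of clearance) is reduced to 0.24× activity: 0.1 × 0.24 = 0.024.
The CYP2D6 pathway (36% of clearance) drops to 0.41× activity: 0.36 × 0.41 = 0.1476.
Non-CYP routes (24%) are unchanged.
New clearance relative to baseline: 1.59 + 0.024 + 0.1476 + 0.24 = 2.0016.
New steady-state concentration = 33.0 / 2.0016 = 16.5 ng/mL (concentration scales inversely with clearance).

16.5 ng/mL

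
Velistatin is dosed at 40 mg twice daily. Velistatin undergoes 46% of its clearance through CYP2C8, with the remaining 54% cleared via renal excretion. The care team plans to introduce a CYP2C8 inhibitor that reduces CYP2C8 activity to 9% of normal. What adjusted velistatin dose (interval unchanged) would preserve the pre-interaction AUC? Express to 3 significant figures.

23.3 mg

The CYP2C8 pathway (46% of clearance) falls to 0.09× activity: 0.46 × 0.09 = 0.0414.
The remaining 54% of clearance is unaffected.
New clearance relative to baseline: 0.0414 + 0.54 = 0.5814.
Css,avg = (dose rate)/CL, so holding Css fixed requires dose ∝ CL: 40 × 0.5814 = 23.3 mg.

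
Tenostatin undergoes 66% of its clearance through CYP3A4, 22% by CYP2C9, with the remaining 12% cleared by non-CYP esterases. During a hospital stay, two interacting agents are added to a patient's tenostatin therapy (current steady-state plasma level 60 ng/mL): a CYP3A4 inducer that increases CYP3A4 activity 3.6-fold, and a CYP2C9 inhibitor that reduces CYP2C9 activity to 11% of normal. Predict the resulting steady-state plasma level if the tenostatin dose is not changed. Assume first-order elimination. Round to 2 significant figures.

24 ng/mL

CYP3A4: 0.66 × 3.6 = 2.376
CYP2C9: 0.22 × 0.11 = 0.0242
Other: 0.12 (unchanged)
Relative clearance = 2.376 + 0.0242 + 0.12 = 2.5202.
Dividing the baseline by the relative clearance: 60 / 2.5202 = 24 ng/mL.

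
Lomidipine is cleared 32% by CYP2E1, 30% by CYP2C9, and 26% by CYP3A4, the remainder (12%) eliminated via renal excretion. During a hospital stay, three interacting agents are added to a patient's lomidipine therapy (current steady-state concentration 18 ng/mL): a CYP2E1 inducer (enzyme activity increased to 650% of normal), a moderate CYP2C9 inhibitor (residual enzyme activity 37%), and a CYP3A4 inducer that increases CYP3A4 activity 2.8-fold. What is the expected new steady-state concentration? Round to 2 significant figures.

5.9 ng/mL

The CYP2E1 pathway (32% of clearance) is boosted to 6.5× activity: 0.32 × 6.5 = 2.08.
The CYP2C9 pathway (30% of clearance) is reduced to 0.37× activity: 0.3 × 0.37 = 0.111.
The CYP3A4 pathway (26% of clearance) increases to 2.8× activity: 0.26 × 2.8 = 0.728.
The remaining 12% of clearance is unaffected.
New clearance relative to baseline: 2.08 + 0.111 + 0.728 + 0.12 = 3.039.
Steady-state concentration ∝ 1/CL: new value = 18 / 3.039 = 5.9 ng/mL.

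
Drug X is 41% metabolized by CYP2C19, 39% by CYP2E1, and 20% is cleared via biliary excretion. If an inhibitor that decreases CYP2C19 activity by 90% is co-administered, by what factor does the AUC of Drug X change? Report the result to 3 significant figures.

1.58

CYP2C19: 0.41 × 0.1 = 0.041
CYP2E1: 0.39 (unchanged)
Other: 0.2 (unchanged)
New clearance relative to baseline: 0.041 + 0.39 + 0.2 = 0.631.
Since AUC ∝ 1/CL, the ratio is 1 / 0.631 = 1.58.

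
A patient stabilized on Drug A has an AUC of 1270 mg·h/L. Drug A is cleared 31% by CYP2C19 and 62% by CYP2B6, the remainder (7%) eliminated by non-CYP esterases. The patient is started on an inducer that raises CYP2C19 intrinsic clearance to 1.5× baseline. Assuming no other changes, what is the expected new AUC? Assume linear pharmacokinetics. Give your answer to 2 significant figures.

1.1 × 10³ mg·h/L

CYP2C19: 0.31 × 1.5 = 0.465
CYP2B6: 0.62 (unchanged)
Other: 0.07 (unchanged)
Relative clearance = 0.465 + 0.62 + 0.07 = 1.155.
New AUC = baseline ÷ relative clearance = 1270 / 1.155 = 1.1 × 10³ mg·h/L.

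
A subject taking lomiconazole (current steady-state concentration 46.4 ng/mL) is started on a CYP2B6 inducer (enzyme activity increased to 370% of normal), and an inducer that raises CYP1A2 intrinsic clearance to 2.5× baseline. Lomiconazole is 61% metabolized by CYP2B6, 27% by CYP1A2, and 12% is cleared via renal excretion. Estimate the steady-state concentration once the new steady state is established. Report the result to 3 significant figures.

15.2 ng/mL

The CYP2B6 pathway (61% of clearance) increases to 3.7× activity: 0.61 × 3.7 = 2.257.
The CYP1A2 pathway (27% of clearance) rises to 2.5× activity: 0.27 × 2.5 = 0.675.
Non-CYP routes (12%) are unchanged.
Relative clearance = 2.257 + 0.675 + 0.12 = 3.052.
Steady-state concentration ∝ 1/CL: new value = 46.4 / 3.052 = 15.2 ng/mL.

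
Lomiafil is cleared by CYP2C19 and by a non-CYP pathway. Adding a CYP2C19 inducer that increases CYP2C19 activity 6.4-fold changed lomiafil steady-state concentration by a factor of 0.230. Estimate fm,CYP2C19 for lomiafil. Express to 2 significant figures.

0.62

Let fm be the CYP2C19 fraction. New clearance relative to baseline = fm × 6.4 + (1 − fm).
Steady-state concentration ratio = 1 / (new CL fraction), so new CL fraction = 1 / 0.230 = 4.348.
fm × 6.4 + 1 − fm = 4.348  ⇒  fm × (6.4 − 1) = 3.348  ⇒  fm = 0.62.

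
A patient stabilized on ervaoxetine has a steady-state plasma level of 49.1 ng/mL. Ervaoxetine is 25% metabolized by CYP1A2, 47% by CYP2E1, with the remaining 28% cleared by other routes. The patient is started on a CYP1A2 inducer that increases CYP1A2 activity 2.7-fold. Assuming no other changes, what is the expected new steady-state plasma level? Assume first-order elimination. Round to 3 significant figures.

The CYP1A2 pathway (25% of clearance) is boosted to 2.7× activity: 0.25 × 2.7 = 0.675.
CYP2E1 (47%) and the residual 28% are unaffected.
CL_new/CL_old = 0.675 + 0.47 + 0.28 = 1.425.
Steady-state plasma level ∝ 1/CL, so new value = 49.1 / 1.425 = 34.5 ng/mL.

34.5 ng/mL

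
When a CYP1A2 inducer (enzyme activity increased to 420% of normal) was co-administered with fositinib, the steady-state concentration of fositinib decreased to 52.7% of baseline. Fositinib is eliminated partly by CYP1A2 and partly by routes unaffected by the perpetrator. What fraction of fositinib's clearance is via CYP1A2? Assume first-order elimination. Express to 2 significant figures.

0.28

CL'/CL = 1 / 0.527 = 1.898
4.2·fm + (1 − fm) = 1.898
fm = (1.898 − 1) / (4.2 − 1) = 0.28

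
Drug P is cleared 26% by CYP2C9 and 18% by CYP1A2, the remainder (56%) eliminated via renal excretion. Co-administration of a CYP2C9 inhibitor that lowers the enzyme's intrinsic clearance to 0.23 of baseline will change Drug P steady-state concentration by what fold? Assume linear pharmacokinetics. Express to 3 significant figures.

1.25

The CYP2C9 pathway (26% of clearance) drops to 0.23× activity: 0.26 × 0.23 = 0.0598.
CYP1A2 (18%) and the residual 56% are unaffected.
CL_new/CL_old = 0.0598 + 0.18 + 0.56 = 0.7998.
Since steady-state concentration ∝ 1/CL, the ratio is 1 / 0.7998 = 1.25.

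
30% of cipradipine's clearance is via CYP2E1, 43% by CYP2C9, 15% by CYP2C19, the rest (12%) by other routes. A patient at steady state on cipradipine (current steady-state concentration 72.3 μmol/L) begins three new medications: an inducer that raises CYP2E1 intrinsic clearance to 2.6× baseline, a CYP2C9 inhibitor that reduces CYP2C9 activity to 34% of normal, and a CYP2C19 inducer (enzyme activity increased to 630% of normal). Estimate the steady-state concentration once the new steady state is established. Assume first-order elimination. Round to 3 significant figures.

36.3 μmol/L

The CYP2E1 pathway (30% of clearance) is boosted to 2.6× activity: 0.3 × 2.6 = 0.78.
The CYP2C9 pathway (43% of clearance) falls to 0.34× activity: 0.43 × 0.34 = 0.1462.
The CYP2C19 pathway (15% of clearance) increases to 6.3× activity: 0.15 × 6.3 = 0.945.
The remaining 12% of clearance is unaffected.
New clearance relative to baseline: 0.78 + 0.1462 + 0.945 + 0.12 = 1.9912.
Dividing the baseline by the relative clearance: 72.3 / 1.9912 = 36.3 μmol/L.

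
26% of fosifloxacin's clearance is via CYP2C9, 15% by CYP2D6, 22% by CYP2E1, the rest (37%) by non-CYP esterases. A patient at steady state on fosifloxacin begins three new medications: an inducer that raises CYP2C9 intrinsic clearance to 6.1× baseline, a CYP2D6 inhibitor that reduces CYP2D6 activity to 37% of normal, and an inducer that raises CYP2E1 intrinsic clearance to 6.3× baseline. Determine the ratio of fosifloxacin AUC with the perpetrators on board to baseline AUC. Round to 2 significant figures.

The CYP2C9 pathway (26% of clearance) increases to 6.1× activity: 0.26 × 6.1 = 1.586.
The CYP2D6 pathway (15% of clearance) is reduced to 0.37× activity: 0.15 × 0.37 = 0.0555.
The CYP2E1 pathway (22% of clearance) is boosted to 6.3× activity: 0.22 × 6.3 = 1.386.
The remaining 37% of clearance is unaffected.
CL_new/CL_old = 1.586 + 0.0555 + 1.386 + 0.37 = 3.3975.
AUC ∝ 1/CL: fold-change = 1 / 3.3975 = 0.29.

0.29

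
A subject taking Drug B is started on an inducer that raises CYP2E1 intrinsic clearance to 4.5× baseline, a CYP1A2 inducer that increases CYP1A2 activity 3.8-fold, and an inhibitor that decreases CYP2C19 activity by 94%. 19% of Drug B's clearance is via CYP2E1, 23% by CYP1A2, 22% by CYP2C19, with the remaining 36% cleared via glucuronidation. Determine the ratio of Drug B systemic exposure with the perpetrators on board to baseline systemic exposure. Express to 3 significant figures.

0.476

The CYP2E1 pathway (19% of clearance) increases to 4.5× activity: 0.19 × 4.5 = 0.855.
The CYP1A2 pathway (23% of clearance) rises to 3.8× activity: 0.23 × 3.8 = 0.874.
The CYP2C19 pathway (22% of clearance) drops to 0.06× activity: 0.22 × 0.06 = 0.0132.
Non-CYP routes (36%) are unchanged.
CL_new/CL_old = 0.855 + 0.874 + 0.0132 + 0.36 = 2.1022.
Net systemic exposure ratio = 1 / 2.1022 = 0.476.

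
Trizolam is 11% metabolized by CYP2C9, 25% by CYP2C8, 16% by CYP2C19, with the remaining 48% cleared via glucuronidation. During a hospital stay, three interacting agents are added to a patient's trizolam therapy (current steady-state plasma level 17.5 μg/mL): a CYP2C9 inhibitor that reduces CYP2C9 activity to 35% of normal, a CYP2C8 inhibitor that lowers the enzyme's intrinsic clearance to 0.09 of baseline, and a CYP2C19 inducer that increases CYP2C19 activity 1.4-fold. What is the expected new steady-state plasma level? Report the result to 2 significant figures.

23 μg/mL

The CYP2C9 pathway (11% of clearance) falls to 0.35× activity: 0.11 × 0.35 = 0.0385.
The CYP2C8 pathway (25% of clearance) falls to 0.09× activity: 0.25 × 0.09 = 0.0225.
The CYP2C19 pathway (16% of clearance) is boosted to 1.4× activity: 0.16 × 1.4 = 0.224.
The remaining 48% of clearance is unaffected.
New clearance relative to baseline: 0.0385 + 0.0225 + 0.224 + 0.48 = 0.765.
New steady-state plasma level = 17.5 / 0.765 = 23 μg/mL (concentration scales inversely with clearance).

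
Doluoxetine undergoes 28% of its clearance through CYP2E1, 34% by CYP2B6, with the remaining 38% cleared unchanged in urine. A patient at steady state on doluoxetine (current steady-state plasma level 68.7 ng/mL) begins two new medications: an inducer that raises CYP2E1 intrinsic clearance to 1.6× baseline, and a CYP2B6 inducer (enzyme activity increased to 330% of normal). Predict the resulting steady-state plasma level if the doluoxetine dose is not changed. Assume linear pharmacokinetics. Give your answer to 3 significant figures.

The CYP2E1 pathway (28% of clearance) increases to 1.6× activity: 0.28 × 1.6 = 0.448.
The CYP2B6 pathway (34% of clearance) increases to 3.3× activity: 0.34 × 3.3 = 1.122.
The remaining 38% of clearance is unaffected.
CL_new/CL_old = 0.448 + 1.122 + 0.38 = 1.95.
New steady-state plasma level = 68.7 / 1.95 = 35.2 ng/mL (concentration scales inversely with clearance).

35.2 ng/mL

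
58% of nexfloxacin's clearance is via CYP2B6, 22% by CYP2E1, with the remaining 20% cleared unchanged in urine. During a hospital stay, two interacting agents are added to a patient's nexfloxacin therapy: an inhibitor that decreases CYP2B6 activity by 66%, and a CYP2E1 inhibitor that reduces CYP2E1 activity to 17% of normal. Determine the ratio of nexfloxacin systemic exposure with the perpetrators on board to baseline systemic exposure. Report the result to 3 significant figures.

The CYP2B6 pathway (58% of clearance) drops to 0.34× activity: 0.58 × 0.34 = 0.1972.
The CYP2E1 pathway (22% of clearance) drops to 0.17× activity: 0.22 × 0.17 = 0.0374.
The remaining 20% of clearance is unaffected.
New clearance relative to baseline: 0.1972 + 0.0374 + 0.2 = 0.4346.
Net systemic exposure ratio = 1 / 0.4346 = 2.30.

2.30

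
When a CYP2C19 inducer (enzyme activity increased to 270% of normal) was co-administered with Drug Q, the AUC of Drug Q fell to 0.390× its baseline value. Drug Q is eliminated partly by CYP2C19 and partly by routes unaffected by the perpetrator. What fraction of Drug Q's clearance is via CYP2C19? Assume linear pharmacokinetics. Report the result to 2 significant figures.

0.92

Write x for the fraction cleared via CYP2C19. The observed AUC change means clearance rose to 1/0.390 = 2.564 of baseline.
Setting x·2.7 + (1 − x) = 2.564 and solving: x = (2.564 − 1)/(2.7 − 1) = 0.92.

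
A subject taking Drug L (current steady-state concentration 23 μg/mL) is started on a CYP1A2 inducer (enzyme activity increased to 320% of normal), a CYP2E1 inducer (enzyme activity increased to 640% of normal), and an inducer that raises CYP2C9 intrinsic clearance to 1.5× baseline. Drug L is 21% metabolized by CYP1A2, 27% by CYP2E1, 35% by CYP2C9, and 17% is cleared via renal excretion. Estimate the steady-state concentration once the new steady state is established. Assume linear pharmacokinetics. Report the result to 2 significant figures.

The CYP1A2 pathway (21% of clearance) rises to 3.2× activity: 0.21 × 3.2 = 0.672.
The CYP2E1 pathway (27% of clearance) rises to 6.4× activity: 0.27 × 6.4 = 1.728.
The CYP2C9 pathway (35% of clearance) increases to 1.5× activity: 0.35 × 1.5 = 0.525.
The remaining 17% of clearance is unaffected.
Relative clearance = 0.672 + 1.728 + 0.525 + 0.17 = 3.095.
Dividing the baseline by the relative clearance: 23 / 3.095 = 7.4 μg/mL.

7.4 μg/mL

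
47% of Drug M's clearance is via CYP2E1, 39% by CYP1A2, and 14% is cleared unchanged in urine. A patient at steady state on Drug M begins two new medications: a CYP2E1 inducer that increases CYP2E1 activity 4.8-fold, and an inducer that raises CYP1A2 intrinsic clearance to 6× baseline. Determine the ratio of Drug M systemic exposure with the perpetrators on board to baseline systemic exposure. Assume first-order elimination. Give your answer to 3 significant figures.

0.211

The CYP2E1 pathway (47% of clearance) is boosted to 4.8× activity: 0.47 × 4.8 = 2.256.
The CYP1A2 pathway (39% of clearance) rises to 6× activity: 0.39 × 6 = 2.34.
The remaining 14% of clearance is unaffected.
CL_new/CL_old = 2.256 + 2.34 + 0.14 = 4.736.
Because systemic exposure varies inversely with clearance, the combined effect is 1 / 4.736 = 0.211.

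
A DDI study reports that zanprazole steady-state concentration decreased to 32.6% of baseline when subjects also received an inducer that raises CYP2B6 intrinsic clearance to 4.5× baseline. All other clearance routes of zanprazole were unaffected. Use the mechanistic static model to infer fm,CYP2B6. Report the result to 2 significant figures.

0.59

Write x for the fraction cleared via CYP2B6. The observed steady-state concentration change means clearance rose to 1/0.326 = 3.067 of baseline.
Only the CYP2B6 route changed, so 3.067 = x·4.5 + (1 − x), giving x = 0.59.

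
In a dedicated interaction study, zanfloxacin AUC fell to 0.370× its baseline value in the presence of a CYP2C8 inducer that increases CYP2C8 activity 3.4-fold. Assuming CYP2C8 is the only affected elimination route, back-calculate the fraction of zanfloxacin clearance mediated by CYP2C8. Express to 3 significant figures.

Call the CYP2C8 fraction fm. After the interaction, CL_new/CL_old = fm × 3.4 + (1 − fm).
AUC ratio = 1 / (new CL fraction), so new CL fraction = 1 / 0.370 = 2.703.
fm × 3.4 + 1 − fm = 2.703  ⇒  fm × (3.4 − 1) = 1.703  ⇒  fm = 0.709.

0.709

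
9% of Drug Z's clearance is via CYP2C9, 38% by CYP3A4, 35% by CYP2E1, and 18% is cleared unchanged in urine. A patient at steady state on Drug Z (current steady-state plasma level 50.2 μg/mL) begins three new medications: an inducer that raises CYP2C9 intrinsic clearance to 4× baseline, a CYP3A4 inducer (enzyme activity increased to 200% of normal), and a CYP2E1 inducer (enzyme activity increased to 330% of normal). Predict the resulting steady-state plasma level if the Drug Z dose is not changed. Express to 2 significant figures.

20 μg/mL

CYP2C9: 0.09 × 4 = 0.36
CYP3A4: 0.38 × 2 = 0.76
CYP2E1: 0.35 × 3.3 = 1.155
Other: 0.18 (unchanged)
CL_new/CL_old = 0.36 + 0.76 + 1.155 + 0.18 = 2.455.
New steady-state plasma level = 50.2 / 2.455 = 20 μg/mL (concentration scales inversely with clearance).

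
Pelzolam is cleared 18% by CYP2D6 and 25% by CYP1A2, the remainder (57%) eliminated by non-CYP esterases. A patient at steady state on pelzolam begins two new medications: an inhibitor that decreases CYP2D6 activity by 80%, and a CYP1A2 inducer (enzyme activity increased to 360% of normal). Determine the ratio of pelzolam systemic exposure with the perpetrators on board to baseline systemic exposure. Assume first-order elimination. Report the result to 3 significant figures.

The CYP2D6 pathway (18% of clearance) is reduced to 0.2× activity: 0.18 × 0.2 = 0.036.
The CYP1A2 pathway (25% of clearance) rises to 3.6× activity: 0.25 × 3.6 = 0.9.
Non-CYP routes (57%) are unchanged.
CL_new/CL_old = 0.036 + 0.9 + 0.57 = 1.506.
Because systemic exposure varies inversely with clearance, the combined effect is 1 / 1.506 = 0.664.

0.664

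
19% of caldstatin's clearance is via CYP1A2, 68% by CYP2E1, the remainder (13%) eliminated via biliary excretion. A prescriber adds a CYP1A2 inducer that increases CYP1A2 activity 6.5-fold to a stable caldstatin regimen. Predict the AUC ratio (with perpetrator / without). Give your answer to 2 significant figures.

0.49

CYP1A2: 0.19 × 6.5 = 1.235
CYP2E1: 0.68 (unchanged)
Other: 0.13 (unchanged)
New clearance relative to baseline: 1.235 + 0.68 + 0.13 = 2.045.
AUC is inversely proportional to clearance, so the fold-change is 1 / 2.045 = 0.49.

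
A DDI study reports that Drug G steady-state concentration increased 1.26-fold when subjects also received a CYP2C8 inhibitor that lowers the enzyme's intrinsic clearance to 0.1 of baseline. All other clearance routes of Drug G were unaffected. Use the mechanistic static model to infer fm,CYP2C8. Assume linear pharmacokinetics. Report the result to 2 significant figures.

CL'/CL = 1 / 1.26 = 0.7937
0.1·fm + (1 − fm) = 0.7937
fm = (0.7937 − 1) / (0.1 − 1) = 0.23

0.23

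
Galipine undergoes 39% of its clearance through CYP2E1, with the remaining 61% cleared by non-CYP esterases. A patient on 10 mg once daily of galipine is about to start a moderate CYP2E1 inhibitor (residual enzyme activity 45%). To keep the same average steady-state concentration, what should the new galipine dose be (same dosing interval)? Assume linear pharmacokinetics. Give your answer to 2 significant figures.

7.9 mg

The CYP2E1 pathway (39% of clearance) falls to 0.45× activity: 0.39 × 0.45 = 0.1755.
The remaining 61% of clearance is unaffected.
Relative clearance = 0.1755 + 0.61 = 0.7855.
To maintain the same steady-state level, dose must scale with clearance: new dose = 10 × 0.7855 = 7.9 mg.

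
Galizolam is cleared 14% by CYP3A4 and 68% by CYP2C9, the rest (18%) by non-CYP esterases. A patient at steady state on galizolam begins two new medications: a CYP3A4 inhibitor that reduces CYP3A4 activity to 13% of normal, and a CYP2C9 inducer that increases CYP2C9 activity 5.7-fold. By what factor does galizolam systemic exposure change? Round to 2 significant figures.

CYP3A4: 0.14 × 0.13 = 0.0182
CYP2C9: 0.68 × 5.7 = 3.876
Other: 0.18 (unchanged)
CL_new/CL_old = 0.0182 + 3.876 + 0.18 = 4.0742.
Systemic exposure ∝ 1/CL: fold-change = 1 / 4.0742 = 0.25.

0.25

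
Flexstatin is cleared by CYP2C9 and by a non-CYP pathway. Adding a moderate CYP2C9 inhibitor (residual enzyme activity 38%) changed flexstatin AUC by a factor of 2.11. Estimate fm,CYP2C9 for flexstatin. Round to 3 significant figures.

0.848

CL'/CL = 1 / 2.11 = 0.4739
0.38·fm + (1 − fm) = 0.4739
fm = (0.4739 − 1) / (0.38 − 1) = 0.848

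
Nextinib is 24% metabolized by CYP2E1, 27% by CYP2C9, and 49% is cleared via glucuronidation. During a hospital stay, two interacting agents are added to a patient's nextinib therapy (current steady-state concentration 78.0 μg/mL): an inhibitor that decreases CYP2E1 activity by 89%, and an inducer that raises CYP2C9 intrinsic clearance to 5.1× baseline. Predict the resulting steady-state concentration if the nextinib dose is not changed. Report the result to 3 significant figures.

CYP2E1: 0.24 × 0.11 = 0.0264
CYP2C9: 0.27 × 5.1 = 1.377
Other: 0.49 (unchanged)
New clearance relative to baseline: 0.0264 + 1.377 + 0.49 = 1.8934.
Dividing the baseline by the relative clearance: 78.0 / 1.8934 = 41.2 μg/mL.

41.2 μg/mL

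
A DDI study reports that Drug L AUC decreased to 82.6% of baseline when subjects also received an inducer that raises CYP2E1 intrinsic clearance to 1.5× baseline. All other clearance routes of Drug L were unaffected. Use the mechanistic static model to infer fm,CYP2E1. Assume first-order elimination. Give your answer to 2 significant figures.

Call the CYP2E1 fraction fm. After the interaction, CL_new/CL_old = fm × 1.5 + (1 − fm).
AUC ratio = 1 / (new CL fraction), so new CL fraction = 1 / 0.826 = 1.211.
fm × 1.5 + 1 − fm = 1.211  ⇒  fm × (1.5 − 1) = 0.2107  ⇒  fm = 0.42.

0.42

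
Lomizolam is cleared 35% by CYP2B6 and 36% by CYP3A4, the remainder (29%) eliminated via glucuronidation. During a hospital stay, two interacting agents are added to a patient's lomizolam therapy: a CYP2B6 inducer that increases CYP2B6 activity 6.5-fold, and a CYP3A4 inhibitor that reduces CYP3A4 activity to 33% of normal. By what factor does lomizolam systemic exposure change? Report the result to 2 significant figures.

CYP2B6: 0.35 × 6.5 = 2.275
CYP3A4: 0.36 × 0.33 = 0.1188
Other: 0.29 (unchanged)
New clearance relative to baseline: 2.275 + 0.1188 + 0.29 = 2.6838.
Because systemic exposure varies inversely with clearance, the combined effect is 1 / 2.6838 = 0.37.

0.37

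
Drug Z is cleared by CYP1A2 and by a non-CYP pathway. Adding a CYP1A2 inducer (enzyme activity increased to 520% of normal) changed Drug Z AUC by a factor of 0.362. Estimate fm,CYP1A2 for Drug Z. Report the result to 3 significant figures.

Let fm be the CYP1A2 fraction. New clearance relative to baseline = fm × 5.2 + (1 − fm).
AUC ratio = 1 / (new CL fraction), so new CL fraction = 1 / 0.362 = 2.762.
fm × 5.2 + 1 − fm = 2.762  ⇒  fm × (5.2 − 1) = 1.762  ⇒  fm = 0.420.

0.420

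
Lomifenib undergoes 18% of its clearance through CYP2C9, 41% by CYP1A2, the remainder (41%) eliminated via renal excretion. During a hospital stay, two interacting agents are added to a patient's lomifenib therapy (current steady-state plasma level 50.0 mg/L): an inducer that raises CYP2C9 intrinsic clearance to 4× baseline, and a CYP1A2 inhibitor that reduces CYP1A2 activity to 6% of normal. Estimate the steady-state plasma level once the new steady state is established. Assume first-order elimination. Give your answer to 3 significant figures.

43.3 mg/L

The CYP2C9 pathway (18% of clearance) is boosted to 4× activity: 0.18 × 4 = 0.72.
The CYP1A2 pathway (41% of clearance) falls to 0.06× activity: 0.41 × 0.06 = 0.0246.
Non-CYP routes (41%) are unchanged.
CL_new/CL_old = 0.72 + 0.0246 + 0.41 = 1.1546.
New steady-state plasma level = 50.0 / 1.1546 = 43.3 mg/L (concentration scales inversely with clearance).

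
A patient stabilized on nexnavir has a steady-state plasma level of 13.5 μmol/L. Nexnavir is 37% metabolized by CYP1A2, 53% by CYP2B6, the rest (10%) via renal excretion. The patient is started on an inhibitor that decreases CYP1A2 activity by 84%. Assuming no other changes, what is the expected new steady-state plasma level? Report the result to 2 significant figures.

CYP1A2: 0.37 × 0.16 = 0.0592
CYP2B6: 0.53 (unchanged)
Other: 0.1 (unchanged)
New clearance relative to baseline: 0.0592 + 0.53 + 0.1 = 0.6892.
Steady-state plasma level ∝ 1/CL, so new value = 13.5 / 0.6892 = 20 μmol/L.

20 μmol/L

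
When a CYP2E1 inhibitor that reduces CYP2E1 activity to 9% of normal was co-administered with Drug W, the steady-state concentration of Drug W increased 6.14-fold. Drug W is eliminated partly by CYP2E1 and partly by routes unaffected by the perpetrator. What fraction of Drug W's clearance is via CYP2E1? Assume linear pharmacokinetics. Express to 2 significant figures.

0.92

Let x = fm,CYP2E1. Because steady-state concentration ∝ 1/CL, relative clearance fell to 1/6.14 = 0.1629.
Setting x·0.09 + (1 − x) = 0.1629 and solving: x = (0.1629 − 1)/(0.09 − 1) = 0.92.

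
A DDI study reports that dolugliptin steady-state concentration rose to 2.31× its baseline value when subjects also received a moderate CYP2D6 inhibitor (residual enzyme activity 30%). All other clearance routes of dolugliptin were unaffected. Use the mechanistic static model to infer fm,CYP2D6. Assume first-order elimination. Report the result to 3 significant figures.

0.810

CL'/CL = 1 / 2.31 = 0.4329
0.3·fm + (1 − fm) = 0.4329
fm = (0.4329 − 1) / (0.3 − 1) = 0.810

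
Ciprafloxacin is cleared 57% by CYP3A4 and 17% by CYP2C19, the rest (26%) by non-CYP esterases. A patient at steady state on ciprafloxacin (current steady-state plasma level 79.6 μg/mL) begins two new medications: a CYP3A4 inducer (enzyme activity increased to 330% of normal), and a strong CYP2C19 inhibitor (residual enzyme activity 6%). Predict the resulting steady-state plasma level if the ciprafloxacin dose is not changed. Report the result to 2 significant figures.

37 μg/mL

The CYP3A4 pathway (57% of clearance) rises to 3.3× activity: 0.57 × 3.3 = 1.881.
The CYP2C19 pathway (17% of clearance) falls to 0.06× activity: 0.17 × 0.06 = 0.0102.
The remaining 26% of clearance is unaffected.
New clearance relative to baseline: 1.881 + 0.0102 + 0.26 = 2.1512.
Steady-state plasma level ∝ 1/CL: new value = 79.6 / 2.1512 = 37 μg/mL.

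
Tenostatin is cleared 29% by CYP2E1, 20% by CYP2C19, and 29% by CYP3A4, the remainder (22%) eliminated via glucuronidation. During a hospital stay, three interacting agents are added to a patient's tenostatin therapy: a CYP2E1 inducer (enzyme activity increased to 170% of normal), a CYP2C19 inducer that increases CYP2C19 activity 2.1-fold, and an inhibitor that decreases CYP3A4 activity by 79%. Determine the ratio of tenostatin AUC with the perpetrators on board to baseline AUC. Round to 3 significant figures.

0.838

The CYP2E1 pathway (29% of clearance) rises to 1.7× activity: 0.29 × 1.7 = 0.493.
The CYP2C19 pathway (20% of clearance) rises to 2.1× activity: 0.2 × 2.1 = 0.42.
The CYP3A4 pathway (29% of clearance) falls to 0.21× activity: 0.29 × 0.21 = 0.0609.
Non-CYP routes (22%) are unchanged.
CL_new/CL_old = 0.493 + 0.42 + 0.0609 + 0.22 = 1.1939.
Because AUC varies inversely with clearance, the combined effect is 1 / 1.1939 = 0.838.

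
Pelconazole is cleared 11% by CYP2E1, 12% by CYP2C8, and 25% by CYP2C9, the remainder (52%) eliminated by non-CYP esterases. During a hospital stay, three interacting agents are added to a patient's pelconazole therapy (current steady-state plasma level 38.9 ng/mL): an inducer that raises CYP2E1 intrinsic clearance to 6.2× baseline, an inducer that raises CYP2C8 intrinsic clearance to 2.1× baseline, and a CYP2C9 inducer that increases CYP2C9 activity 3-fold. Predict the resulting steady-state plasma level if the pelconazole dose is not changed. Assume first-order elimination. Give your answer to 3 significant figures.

17.6 ng/mL

The CYP2E1 pathway (11% of clearance) rises to 6.2× activity: 0.11 × 6.2 = 0.682.
The CYP2C8 pathway (12% of clearance) is boosted to 2.1× activity: 0.12 × 2.1 = 0.252.
The CYP2C9 pathway (25% of clearance) increases to 3× activity: 0.25 × 3 = 0.75.
Non-CYP routes (52%) are unchanged.
Relative clearance = 0.682 + 0.252 + 0.75 + 0.52 = 2.204.
Dividing the baseline by the relative clearance: 38.9 / 2.204 = 17.6 ng/mL.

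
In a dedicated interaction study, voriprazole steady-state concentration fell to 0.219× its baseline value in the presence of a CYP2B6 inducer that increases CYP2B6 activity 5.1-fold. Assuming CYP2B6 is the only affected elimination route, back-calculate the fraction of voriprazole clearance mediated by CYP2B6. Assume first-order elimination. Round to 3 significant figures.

Write x for the fraction cleared via CYP2B6. The observed steady-state concentration change means clearance rose to 1/0.219 = 4.566 of baseline.
Setting x·5.1 + (1 − x) = 4.566 and solving: x = (4.566 − 1)/(5.1 − 1) = 0.870.

0.870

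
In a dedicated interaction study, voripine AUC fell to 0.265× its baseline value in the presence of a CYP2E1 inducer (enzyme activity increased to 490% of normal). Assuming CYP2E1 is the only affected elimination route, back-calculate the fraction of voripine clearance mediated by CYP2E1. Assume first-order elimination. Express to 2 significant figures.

0.71

Call the CYP2E1 fraction fm. After the interaction, CL_new/CL_old = fm × 4.9 + (1 − fm).
AUC ratio = 1 / (new CL fraction), so new CL fraction = 1 / 0.265 = 3.774.
fm × 4.9 + 1 − fm = 3.774  ⇒  fm × (4.9 − 1) = 2.774  ⇒  fm = 0.71.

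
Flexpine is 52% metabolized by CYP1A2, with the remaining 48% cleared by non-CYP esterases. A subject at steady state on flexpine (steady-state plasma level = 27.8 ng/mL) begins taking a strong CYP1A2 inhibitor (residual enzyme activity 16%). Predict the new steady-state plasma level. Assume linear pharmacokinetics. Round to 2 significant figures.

49 ng/mL

The CYP1A2 pathway (52% of clearance) is reduced to 0.16× activity: 0.52 × 0.16 = 0.0832.
Non-CYP routes (48%) are unchanged.
CL_new/CL_old = 0.0832 + 0.48 = 0.5632.
With dosing unchanged, steady-state plasma level scales as 1/CL: 27.8 / 0.5632 = 49 ng/mL.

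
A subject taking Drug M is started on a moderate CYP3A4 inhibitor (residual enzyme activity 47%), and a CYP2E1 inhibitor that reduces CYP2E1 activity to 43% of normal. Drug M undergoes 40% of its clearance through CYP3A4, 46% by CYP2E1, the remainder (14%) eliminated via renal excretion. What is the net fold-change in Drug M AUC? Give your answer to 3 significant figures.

1.90

CYP3A4: 0.4 × 0.47 = 0.188
CYP2E1: 0.46 × 0.43 = 0.1978
Other: 0.14 (unchanged)
Relative clearance = 0.188 + 0.1978 + 0.14 = 0.5258.
AUC ∝ 1/CL: fold-change = 1 / 0.5258 = 1.90.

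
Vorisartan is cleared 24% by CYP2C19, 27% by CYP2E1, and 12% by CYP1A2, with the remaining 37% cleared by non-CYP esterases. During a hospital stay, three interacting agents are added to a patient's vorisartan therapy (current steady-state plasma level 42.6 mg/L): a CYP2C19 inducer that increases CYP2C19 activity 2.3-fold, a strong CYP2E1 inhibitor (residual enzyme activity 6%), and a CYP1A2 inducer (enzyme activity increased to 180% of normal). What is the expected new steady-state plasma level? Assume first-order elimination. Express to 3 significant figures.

36.9 mg/L

The CYP2C19 pathway (24% of clearance) is boosted to 2.3× activity: 0.24 × 2.3 = 0.552.
The CYP2E1 pathway (27% of clearance) is reduced to 0.06× activity: 0.27 × 0.06 = 0.0162.
The CYP1A2 pathway (12% of clearance) is boosted to 1.8× activity: 0.12 × 1.8 = 0.216.
The remaining 37% of clearance is unaffected.
Relative clearance = 0.552 + 0.0162 + 0.216 + 0.37 = 1.1542.
New steady-state plasma level = 42.6 / 1.1542 = 36.9 mg/L (concentration scales inversely with clearance).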